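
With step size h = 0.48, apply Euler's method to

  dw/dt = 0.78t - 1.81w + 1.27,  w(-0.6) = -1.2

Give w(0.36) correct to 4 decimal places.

0.5945

Euler: w_{n+1} = w_n + h·f(t_n, w_n).
t=-0.600000, w=-1.200000: f=2.974000 → w ← -1.200000 + 0.48·2.974000 = 0.227520
t=-0.120000, w=0.227520: f=0.764589 → w ← 0.227520 + 0.48·0.764589 = 0.594523
w(0.36) ≈ 0.5945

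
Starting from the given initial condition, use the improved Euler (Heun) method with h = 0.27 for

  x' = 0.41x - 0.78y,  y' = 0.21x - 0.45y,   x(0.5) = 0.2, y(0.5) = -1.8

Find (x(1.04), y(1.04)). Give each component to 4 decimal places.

0.9950, -1.3499

Heun on (x,y): k1 = f(t_n, state_n); k2 = f(t_n + h, state_n + h·k1); state_{n+1} = state_n + (h/2)·(k1 + k2).
0.500000: (0.200000, -1.800000)
  k1 = (1.486000, 0.852000)
  predictor → (0.601220, -1.569960)
  k2 = (1.471069, 0.832738)
  → (0.599204, -1.572560)
0.770000: (0.599204, -1.572560)
  k1 = (1.472271, 0.833485)
  predictor → (0.996717, -1.347519)
  k2 = (1.459719, 0.815694)
  → (0.995023, -1.349921)
(x(1.04), y(1.04)) ≈ (0.9950, -1.3499)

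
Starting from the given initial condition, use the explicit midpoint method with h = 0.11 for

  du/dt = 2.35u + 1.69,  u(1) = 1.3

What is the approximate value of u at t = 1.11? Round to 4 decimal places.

1.8894

Midpoint: k1 = f(t_n, u_n); k2 = f(t_n + h/2, u_n + (h/2)·k1); u_{n+1} = u_n + h·k2.
t=1.000000, u=1.300000:
  k1 = f(1.000000, 1.300000) = 4.745000
  k2 = f(1.055000, 1.560975) = 5.358291
  u ← 1.300000 + 0.11·5.358291 = 1.889412
u(1.11) ≈ 1.8894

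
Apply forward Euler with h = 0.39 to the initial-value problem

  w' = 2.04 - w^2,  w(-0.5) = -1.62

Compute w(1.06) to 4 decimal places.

Euler: w_{n+1} = w_n + h·f(t_n, w_n).
t=-0.500000, w=-1.620000: f=-0.584400 → w ← -1.620000 + 0.39·(-0.584400) = -1.847916
t=-0.110000, w=-1.847916: f=-1.374794 → w ← -1.847916 + 0.39·(-1.374794) = -2.384085
t=0.280000, w=-2.384085: f=-3.643864 → w ← -2.384085 + 0.39·(-3.643864) = -3.805192
t=0.670000, w=-3.805192: f=-12.439488 → w ← -3.805192 + 0.39·(-12.439488) = -8.656593
w(1.06) ≈ -8.6566

-8.6566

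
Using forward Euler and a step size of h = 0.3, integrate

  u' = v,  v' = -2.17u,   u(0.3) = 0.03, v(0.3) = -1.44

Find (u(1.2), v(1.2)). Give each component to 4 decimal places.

-1.1992, -0.6511

Euler on (u,v): u_{n+1} = u_n + h·u', v_{n+1} = v_n + h·v'.
0.300000: (0.030000, -1.440000); f=(-1.440000, -0.065100) → (-0.402000, -1.459530)
0.600000: (-0.402000, -1.459530); f=(-1.459530, 0.872340) → (-0.839859, -1.197828)
0.900000: (-0.839859, -1.197828); f=(-1.197828, 1.822494) → (-1.199207, -0.651080)
(u(1.2), v(1.2)) ≈ (-1.1992, -0.6511)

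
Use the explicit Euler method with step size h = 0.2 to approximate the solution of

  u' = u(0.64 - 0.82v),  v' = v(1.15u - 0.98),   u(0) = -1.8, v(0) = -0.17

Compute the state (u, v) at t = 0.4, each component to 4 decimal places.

Euler on (u,v): u_{n+1} = u_n + h·u', v_{n+1} = v_n + h·v'.
0.000000: (-1.800000, -0.170000); f=(-1.402920, 0.518500) → (-2.080584, -0.066300)
0.200000: (-2.080584, -0.066300); f=(-1.444687, 0.223608) → (-2.369521, -0.021578)
(u(0.4), v(0.4)) ≈ (-2.3695, -0.0216)

-2.3695, -0.0216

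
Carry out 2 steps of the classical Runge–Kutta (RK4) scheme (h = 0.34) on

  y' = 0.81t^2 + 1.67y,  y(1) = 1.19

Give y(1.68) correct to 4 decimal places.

RK4: k1 = f(t_n, y_n); k2 = f(t_n + h/2, y_n + (h/2)·k1); k3 = f(t_n + h/2, y_n + (h/2)·k2); k4 = f(t_n + h, y_n + h·k3); y_{n+1} = y_n + (h/6)·(k1 + 2k2 + 2k3 + k4).
t=1.000000, y=1.190000:
  k1 = f(1.000000, 1.190000) = 2.797300
  k2 = f(1.170000, 1.665541) = 3.890262
  k3 = f(1.170000, 1.851345) = 4.200555
  k4 = f(1.340000, 2.618189) = 5.826811
  y ← 1.190000 + (0.34/6)·(k1 + 2k2 + 2k3 + k4) = 2.595659
t=1.340000, y=2.595659:
  k1 = f(1.340000, 2.595659) = 5.789186
  k2 = f(1.510000, 3.579821) = 7.825181
  k3 = f(1.510000, 3.925940) = 8.403200
  k4 = f(1.680000, 5.452747) = 11.392231
  y ← 2.595659 + (0.34/6)·(k1 + 2k2 + 2k3 + k4) = 5.408489
y(1.68) ≈ 5.4085

5.4085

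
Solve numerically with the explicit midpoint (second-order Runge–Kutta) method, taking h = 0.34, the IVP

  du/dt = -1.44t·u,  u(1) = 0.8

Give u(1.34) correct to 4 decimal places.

Midpoint: k1 = f(t_n, u_n); k2 = f(t_n + h/2, u_n + (h/2)·k1); u_{n+1} = u_n + h·k2.
t=1.000000, u=0.800000:
  k1 = f(1.000000, 0.800000) = -1.152000
  k2 = f(1.170000, 0.604160) = -1.017889
  u ← 0.800000 + 0.34·(-1.017889) = 0.453918
u(1.34) ≈ 0.4539

0.4539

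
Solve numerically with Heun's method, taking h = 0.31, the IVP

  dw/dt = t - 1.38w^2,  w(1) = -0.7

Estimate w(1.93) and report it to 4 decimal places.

0.3793

Heun: k1 = f(t_n, w_n); k2 = f(t_n + h, w_n + h·k1); w_{n+1} = w_n + (h/2)·(k1 + k2).
t=1.000000, w=-0.700000:
  k1 = f(1.000000, -0.700000) = 0.323800
  k2 = f(1.310000, -0.599622) = 0.813826
  w ← -0.700000 + (0.31/2)·(0.323800 + 0.813826) = -0.523668
t=1.310000, w=-0.523668:
  k1 = f(1.310000, -0.523668) = 0.931565
  k2 = f(1.620000, -0.234883) = 1.543865
  w ← -0.523668 + (0.31/2)·(0.931565 + 1.543865) = -0.139976
t=1.620000, w=-0.139976:
  k1 = f(1.620000, -0.139976) = 1.592961
  k2 = f(1.930000, 0.353842) = 1.757219
  w ← -0.139976 + (0.31/2)·(1.592961 + 1.757219) = 0.379302
w(1.93) ≈ 0.3793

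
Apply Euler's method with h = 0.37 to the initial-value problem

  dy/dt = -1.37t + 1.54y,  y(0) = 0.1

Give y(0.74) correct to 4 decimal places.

0.0589

Euler: y_{n+1} = y_n + h·f(t_n, y_n).
t=0.000000, y=0.100000: f=0.154000 → y ← 0.100000 + 0.37·0.154000 = 0.156980
t=0.370000, y=0.156980: f=-0.265151 → y ← 0.156980 + 0.37·(-0.265151) = 0.058874
y(0.74) ≈ 0.0589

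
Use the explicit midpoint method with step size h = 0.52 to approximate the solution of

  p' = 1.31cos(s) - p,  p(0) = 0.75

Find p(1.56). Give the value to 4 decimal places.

Midpoint: k1 = f(s_n, p_n); k2 = f(s_n + h/2, p_n + (h/2)·k1); p_{n+1} = p_n + h·k2.
s=0.000000, p=0.750000:
  k1 = f(0.000000, 0.750000) = 0.560000
  k2 = f(0.260000, 0.895600) = 0.370371
  p ← 0.750000 + 0.52·0.370371 = 0.942593
s=0.520000, p=0.942593:
  k1 = f(0.520000, 0.942593) = 0.194250
  k2 = f(0.780000, 0.993098) = -0.061801
  p ← 0.942593 + 0.52·(-0.061801) = 0.910456
s=1.040000, p=0.910456:
  k1 = f(1.040000, 0.910456) = -0.247308
  k2 = f(1.300000, 0.846156) = -0.495733
  p ← 0.910456 + 0.52·(-0.495733) = 0.652675
p(1.56) ≈ 0.6527

0.6527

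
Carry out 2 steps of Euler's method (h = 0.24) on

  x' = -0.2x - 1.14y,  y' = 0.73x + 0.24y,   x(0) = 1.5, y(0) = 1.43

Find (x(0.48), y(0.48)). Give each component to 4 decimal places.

Euler on (x,y): x_{n+1} = x_n + h·x', y_{n+1} = y_n + h·y'.
0.000000: (1.500000, 1.430000); f=(-1.930200, 1.438200) → (1.036752, 1.775168)
0.240000: (1.036752, 1.775168); f=(-2.231042, 1.182869) → (0.501302, 2.059057)
(x(0.48), y(0.48)) ≈ (0.5013, 2.0591)

0.5013, 2.0591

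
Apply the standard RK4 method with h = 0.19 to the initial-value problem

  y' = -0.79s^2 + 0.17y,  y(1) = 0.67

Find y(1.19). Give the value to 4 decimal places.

RK4: k1 = f(s_n, y_n); k2 = f(s_n + h/2, y_n + (h/2)·k1); k3 = f(s_n + h/2, y_n + (h/2)·k2); k4 = f(s_n + h, y_n + h·k3); y_{n+1} = y_n + (h/6)·(k1 + 2k2 + 2k3 + k4).
s=1.000000, y=0.670000:
  k1 = f(1.000000, 0.670000) = -0.676100
  k2 = f(1.095000, 0.605770) = -0.844249
  k3 = f(1.095000, 0.589796) = -0.846964
  k4 = f(1.190000, 0.509077) = -1.032176
  y ← 0.670000 + (0.19/6)·(k1 + 2k2 + 2k3 + k4) = 0.508794
y(1.19) ≈ 0.5088

0.5088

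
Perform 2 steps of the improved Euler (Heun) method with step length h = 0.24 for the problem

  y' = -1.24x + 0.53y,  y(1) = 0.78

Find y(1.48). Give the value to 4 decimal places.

Heun: k1 = f(x_n, y_n); k2 = f(x_n + h, y_n + h·k1); y_{n+1} = y_n + (h/2)·(k1 + k2).
x=1.000000, y=0.780000:
  k1 = f(1.000000, 0.780000) = -0.826600
  k2 = f(1.240000, 0.581616) = -1.229344
  y ← 0.780000 + (0.24/2)·(-0.826600 + (-1.229344)) = 0.533287
x=1.240000, y=0.533287:
  k1 = f(1.240000, 0.533287) = -1.254958
  k2 = f(1.480000, 0.232097) = -1.712189
  y ← 0.533287 + (0.24/2)·(-1.254958 + (-1.712189)) = 0.177229
y(1.48) ≈ 0.1772

0.1772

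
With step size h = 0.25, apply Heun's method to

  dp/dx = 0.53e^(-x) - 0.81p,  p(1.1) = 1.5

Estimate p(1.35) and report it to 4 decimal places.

1.2618

Heun: k1 = f(x_n, p_n); k2 = f(x_n + h, p_n + h·k1); p_{n+1} = p_n + (h/2)·(k1 + k2).
x=1.100000, p=1.500000:
  k1 = f(1.100000, 1.500000) = -1.038578
  k2 = f(1.350000, 1.240355) = -0.867291
  p ← 1.500000 + (0.25/2)·(-1.038578 + (-0.867291)) = 1.261766
p(1.35) ≈ 1.2618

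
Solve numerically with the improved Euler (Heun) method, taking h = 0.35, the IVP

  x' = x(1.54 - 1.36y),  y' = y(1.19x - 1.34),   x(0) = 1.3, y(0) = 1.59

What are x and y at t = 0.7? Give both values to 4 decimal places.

Heun on (x,y): k1 = f(t_n, state_n); k2 = f(t_n + h, state_n + h·k1); state_{n+1} = state_n + (h/2)·(k1 + k2).
0.000000: (1.300000, 1.590000)
  k1 = (-0.809120, 0.329130)
  predictor → (1.016808, 1.705196)
  k2 = (-0.792160, -0.221673)
  → (1.019776, 1.608805)
0.350000: (1.019776, 1.608805)
  k1 = (-0.660789, -0.203460)
  predictor → (0.788500, 1.537594)
  k2 = (-0.434564, -0.617629)
  → (0.828089, 1.465114)
(x(0.7), y(0.7)) ≈ (0.8281, 1.4651)

0.8281, 1.4651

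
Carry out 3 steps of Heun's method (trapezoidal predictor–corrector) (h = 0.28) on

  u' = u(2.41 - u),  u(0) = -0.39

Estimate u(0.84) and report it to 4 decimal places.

Heun: k1 = f(t_n, u_n); k2 = f(t_n + h, u_n + h·k1); u_{n+1} = u_n + (h/2)·(k1 + k2).
t=0.000000, u=-0.390000:
  k1 = f(0.000000, -0.390000) = -1.092000
  k2 = f(0.280000, -0.695760) = -2.160864
  u ← -0.390000 + (0.28/2)·(-1.092000 + (-2.160864)) = -0.845401
t=0.280000, u=-0.845401:
  k1 = f(0.280000, -0.845401) = -2.752119
  k2 = f(0.560000, -1.615994) = -6.505983
  u ← -0.845401 + (0.28/2)·(-2.752119 + (-6.505983)) = -2.141535
t=0.560000, u=-2.141535:
  k1 = f(0.560000, -2.141535) = -9.747273
  k2 = f(0.840000, -4.870772) = -35.462975
  u ← -2.141535 + (0.28/2)·(-9.747273 + (-35.462975)) = -8.470970
u(0.84) ≈ -8.4710

-8.4710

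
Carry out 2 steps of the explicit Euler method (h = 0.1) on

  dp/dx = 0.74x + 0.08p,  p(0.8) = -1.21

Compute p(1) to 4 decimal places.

-1.1032

Euler: p_{n+1} = p_n + h·f(x_n, p_n).
x=0.800000, p=-1.210000: f=0.495200 → p ← -1.210000 + 0.1·0.495200 = -1.160480
x=0.900000, p=-1.160480: f=0.573162 → p ← -1.160480 + 0.1·0.573162 = -1.103164
p(1) ≈ -1.1032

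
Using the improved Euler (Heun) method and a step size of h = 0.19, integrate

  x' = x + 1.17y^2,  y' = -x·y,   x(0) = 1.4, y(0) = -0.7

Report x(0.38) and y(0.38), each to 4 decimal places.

2.2058, -0.3607

Heun on (x,y): k1 = f(s_n, state_n); k2 = f(s_n + h, state_n + h·k1); state_{n+1} = state_n + (h/2)·(k1 + k2).
0.000000: (1.400000, -0.700000)
  k1 = (1.973300, 0.980000)
  predictor → (1.774927, -0.513800)
  k2 = (2.083796, 0.911957)
  → (1.785424, -0.520264)
0.190000: (1.785424, -0.520264)
  k1 = (2.102113, 0.928892)
  predictor → (2.184826, -0.343775)
  k2 = (2.323097, 0.751087)
  → (2.205819, -0.360666)
(x(0.38), y(0.38)) ≈ (2.2058, -0.3607)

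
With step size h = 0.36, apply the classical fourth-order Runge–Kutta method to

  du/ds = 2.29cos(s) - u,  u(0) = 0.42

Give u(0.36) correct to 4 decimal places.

RK4: k1 = f(s_n, u_n); k2 = f(s_n + h/2, u_n + (h/2)·k1); k3 = f(s_n + h/2, u_n + (h/2)·k2); k4 = f(s_n + h, u_n + h·k3); u_{n+1} = u_n + (h/6)·(k1 + 2k2 + 2k3 + k4).
s=0.000000, u=0.420000:
  k1 = f(0.000000, 0.420000) = 1.870000
  k2 = f(0.180000, 0.756600) = 1.496402
  k3 = f(0.180000, 0.689352) = 1.563650
  k4 = f(0.360000, 0.982914) = 1.160290
  u ← 0.420000 + (0.36/6)·(k1 + 2k2 + 2k3 + k4) = 0.969024
u(0.36) ≈ 0.9690

0.9690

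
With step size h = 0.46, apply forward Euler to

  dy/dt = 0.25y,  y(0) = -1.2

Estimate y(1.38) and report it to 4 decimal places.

-1.6634

Euler: y_{n+1} = y_n + h·f(t_n, y_n).
t=0.000000, y=-1.200000: f=-0.300000 → y ← -1.200000 + 0.46·(-0.300000) = -1.338000
t=0.460000, y=-1.338000: f=-0.334500 → y ← -1.338000 + 0.46·(-0.334500) = -1.491870
t=0.920000, y=-1.491870: f=-0.372968 → y ← -1.491870 + 0.46·(-0.372968) = -1.663435
y(1.38) ≈ -1.6634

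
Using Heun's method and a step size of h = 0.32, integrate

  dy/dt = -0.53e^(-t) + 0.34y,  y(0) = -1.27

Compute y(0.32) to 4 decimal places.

-1.5713

Heun: k1 = f(t_n, y_n); k2 = f(t_n + h, y_n + h·k1); y_{n+1} = y_n + (h/2)·(k1 + k2).
t=0.000000, y=-1.270000:
  k1 = f(0.000000, -1.270000) = -0.961800
  k2 = f(0.320000, -1.577776) = -0.921303
  y ← -1.270000 + (0.32/2)·(-0.961800 + (-0.921303)) = -1.571296
y(0.32) ≈ -1.5713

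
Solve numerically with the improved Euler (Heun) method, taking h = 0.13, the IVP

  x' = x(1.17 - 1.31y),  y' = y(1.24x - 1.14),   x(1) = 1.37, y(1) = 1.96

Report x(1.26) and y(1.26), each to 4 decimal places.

0.9216, 2.0979

Heun on (x,y): k1 = f(t_n, state_n); k2 = f(t_n + h, state_n + h·k1); state_{n+1} = state_n + (h/2)·(k1 + k2).
1.000000: (1.370000, 1.960000)
  k1 = (-1.914712, 1.095248)
  predictor → (1.121087, 2.102382)
  k2 = (-1.775938, 0.525908)
  → (1.130108, 2.065375)
1.130000: (1.130108, 2.065375)
  k1 = (-1.735440, 0.539752)
  predictor → (0.904501, 2.135543)
  k2 = (-1.472130, -0.039335)
  → (0.921616, 2.097902)
(x(1.26), y(1.26)) ≈ (0.9216, 2.0979)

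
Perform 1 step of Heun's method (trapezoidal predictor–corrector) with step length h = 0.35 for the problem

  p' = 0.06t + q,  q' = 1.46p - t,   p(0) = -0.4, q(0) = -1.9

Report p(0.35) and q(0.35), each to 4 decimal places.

-1.0971, -2.3356

Heun on (p,q): k1 = f(t_n, state_n); k2 = f(t_n + h, state_n + h·k1); state_{n+1} = state_n + (h/2)·(k1 + k2).
0.000000: (-0.400000, -1.900000)
  k1 = (-1.900000, -0.584000)
  predictor → (-1.065000, -2.104400)
  k2 = (-2.083400, -1.904900)
  → (-1.097095, -2.335557)
(p(0.35), q(0.35)) ≈ (-1.0971, -2.3356)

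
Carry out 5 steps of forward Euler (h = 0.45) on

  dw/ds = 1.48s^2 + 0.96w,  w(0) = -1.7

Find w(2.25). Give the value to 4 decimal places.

-4.8386

Euler: w_{n+1} = w_n + h·f(s_n, w_n).
s=0.000000, w=-1.700000: f=-1.632000 → w ← -1.700000 + 0.45·(-1.632000) = -2.434400
s=0.450000, w=-2.434400: f=-2.037324 → w ← -2.434400 + 0.45·(-2.037324) = -3.351196
s=0.900000, w=-3.351196: f=-2.018348 → w ← -3.351196 + 0.45·(-2.018348) = -4.259452
s=1.350000, w=-4.259452: f=-1.391774 → w ← -4.259452 + 0.45·(-1.391774) = -4.885751
s=1.800000, w=-4.885751: f=0.104879 → w ← -4.885751 + 0.45·0.104879 = -4.838555
w(2.25) ≈ -4.8386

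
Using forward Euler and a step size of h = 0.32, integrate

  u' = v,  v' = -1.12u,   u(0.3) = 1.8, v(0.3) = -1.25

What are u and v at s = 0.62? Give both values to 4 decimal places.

1.4000, -1.8951

Euler on (u,v): u_{n+1} = u_n + h·u', v_{n+1} = v_n + h·v'.
0.300000: (1.800000, -1.250000); f=(-1.250000, -2.016000) → (1.400000, -1.895120)
(u(0.62), v(0.62)) ≈ (1.4000, -1.8951)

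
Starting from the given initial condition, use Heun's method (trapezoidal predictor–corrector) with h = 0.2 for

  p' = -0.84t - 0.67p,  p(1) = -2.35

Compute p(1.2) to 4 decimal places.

-2.2297

Heun: k1 = f(t_n, p_n); k2 = f(t_n + h, p_n + h·k1); p_{n+1} = p_n + (h/2)·(k1 + k2).
t=1.000000, p=-2.350000:
  k1 = f(1.000000, -2.350000) = 0.734500
  k2 = f(1.200000, -2.203100) = 0.468077
  p ← -2.350000 + (0.2/2)·(0.734500 + 0.468077) = -2.229742
p(1.2) ≈ -2.2297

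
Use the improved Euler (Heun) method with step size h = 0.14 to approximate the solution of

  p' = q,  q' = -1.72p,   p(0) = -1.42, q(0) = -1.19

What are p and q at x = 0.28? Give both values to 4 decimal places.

-1.6522, -0.4378

Heun on (p,q): k1 = f(x_n, state_n); k2 = f(x_n + h, state_n + h·k1); state_{n+1} = state_n + (h/2)·(k1 + k2).
0.000000: (-1.420000, -1.190000)
  k1 = (-1.190000, 2.442400)
  predictor → (-1.586600, -0.848064)
  k2 = (-0.848064, 2.728952)
  → (-1.562664, -0.828005)
0.140000: (-1.562664, -0.828005)
  k1 = (-0.828005, 2.687783)
  predictor → (-1.678585, -0.451716)
  k2 = (-0.451716, 2.887167)
  → (-1.652245, -0.437759)
(p(0.28), q(0.28)) ≈ (-1.6522, -0.4378)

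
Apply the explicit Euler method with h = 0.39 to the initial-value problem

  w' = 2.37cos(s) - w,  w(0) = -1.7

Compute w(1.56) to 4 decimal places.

Euler: w_{n+1} = w_n + h·f(s_n, w_n).
s=0.000000, w=-1.700000: f=4.070000 → w ← -1.700000 + 0.39·4.070000 = -0.112700
s=0.390000, w=-0.112700: f=2.304734 → w ← -0.112700 + 0.39·2.304734 = 0.786146
s=0.780000, w=0.786146: f=0.898719 → w ← 0.786146 + 0.39·0.898719 = 1.136647
s=1.170000, w=1.136647: f=-0.211987 → w ← 1.136647 + 0.39·(-0.211987) = 1.053972
w(1.56) ≈ 1.0540

1.0540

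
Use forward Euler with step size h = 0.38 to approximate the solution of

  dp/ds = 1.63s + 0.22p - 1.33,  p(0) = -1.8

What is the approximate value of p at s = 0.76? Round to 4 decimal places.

Euler: p_{n+1} = p_n + h·f(s_n, p_n).
s=0.000000, p=-1.800000: f=-1.726000 → p ← -1.800000 + 0.38·(-1.726000) = -2.455880
s=0.380000, p=-2.455880: f=-1.250894 → p ← -2.455880 + 0.38·(-1.250894) = -2.931220
p(0.76) ≈ -2.9312

-2.9312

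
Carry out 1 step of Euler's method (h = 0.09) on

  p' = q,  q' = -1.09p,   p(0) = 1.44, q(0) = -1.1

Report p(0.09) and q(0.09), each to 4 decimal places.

Euler on (p,q): p_{n+1} = p_n + h·p', q_{n+1} = q_n + h·q'.
0.000000: (1.440000, -1.100000); f=(-1.100000, -1.569600) → (1.341000, -1.241264)
(p(0.09), q(0.09)) ≈ (1.3410, -1.2413)

1.3410, -1.2413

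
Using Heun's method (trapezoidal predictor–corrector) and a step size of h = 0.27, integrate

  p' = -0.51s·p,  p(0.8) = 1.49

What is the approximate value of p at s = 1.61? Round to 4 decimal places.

Heun: k1 = f(s_n, p_n); k2 = f(s_n + h, p_n + h·k1); p_{n+1} = p_n + (h/2)·(k1 + k2).
s=0.800000, p=1.490000:
  k1 = f(0.800000, 1.490000) = -0.607920
  k2 = f(1.070000, 1.325862) = -0.723523
  p ← 1.490000 + (0.27/2)·(-0.607920 + (-0.723523)) = 1.310255
s=1.070000, p=1.310255:
  k1 = f(1.070000, 1.310255) = -0.715006
  k2 = f(1.340000, 1.117204) = -0.763497
  p ← 1.310255 + (0.27/2)·(-0.715006 + (-0.763497)) = 1.110657
s=1.340000, p=1.110657:
  k1 = f(1.340000, 1.110657) = -0.759023
  k2 = f(1.610000, 0.905721) = -0.743688
  p ← 1.110657 + (0.27/2)·(-0.759023 + (-0.743688)) = 0.907791
p(1.61) ≈ 0.9078

0.9078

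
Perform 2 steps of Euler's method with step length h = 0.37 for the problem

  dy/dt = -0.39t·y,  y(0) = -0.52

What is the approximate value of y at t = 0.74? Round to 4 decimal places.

Euler: y_{n+1} = y_n + h·f(t_n, y_n).
t=0.000000, y=-0.520000: f=0.000000 → y ← -0.520000 + 0.37·0.000000 = -0.520000
t=0.370000, y=-0.520000: f=0.075036 → y ← -0.520000 + 0.37·0.075036 = -0.492237
y(0.74) ≈ -0.4922

-0.4922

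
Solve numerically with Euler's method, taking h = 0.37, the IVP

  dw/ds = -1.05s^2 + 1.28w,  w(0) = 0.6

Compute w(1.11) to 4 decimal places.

Euler: w_{n+1} = w_n + h·f(s_n, w_n).
s=0.000000, w=0.600000: f=0.768000 → w ← 0.600000 + 0.37·0.768000 = 0.884160
s=0.370000, w=0.884160: f=0.987980 → w ← 0.884160 + 0.37·0.987980 = 1.249713
s=0.740000, w=1.249713: f=1.024652 → w ← 1.249713 + 0.37·1.024652 = 1.628834
w(1.11) ≈ 1.6288

1.6288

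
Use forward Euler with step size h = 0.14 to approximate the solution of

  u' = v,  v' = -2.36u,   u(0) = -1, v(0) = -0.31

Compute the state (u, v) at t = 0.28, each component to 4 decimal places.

Euler on (u,v): u_{n+1} = u_n + h·u', v_{n+1} = v_n + h·v'.
0.000000: (-1.000000, -0.310000); f=(-0.310000, 2.360000) → (-1.043400, 0.020400)
0.140000: (-1.043400, 0.020400); f=(0.020400, 2.462424) → (-1.040544, 0.365139)
(u(0.28), v(0.28)) ≈ (-1.0405, 0.3651)

-1.0405, 0.3651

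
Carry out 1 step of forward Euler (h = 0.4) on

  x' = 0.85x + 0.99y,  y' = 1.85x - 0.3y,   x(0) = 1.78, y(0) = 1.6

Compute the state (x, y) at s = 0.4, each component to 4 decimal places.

3.0188, 2.7252

Euler on (x,y): x_{n+1} = x_n + h·x', y_{n+1} = y_n + h·y'.
0.000000: (1.780000, 1.600000); f=(3.097000, 2.813000) → (3.018800, 2.725200)
(x(0.4), y(0.4)) ≈ (3.0188, 2.7252)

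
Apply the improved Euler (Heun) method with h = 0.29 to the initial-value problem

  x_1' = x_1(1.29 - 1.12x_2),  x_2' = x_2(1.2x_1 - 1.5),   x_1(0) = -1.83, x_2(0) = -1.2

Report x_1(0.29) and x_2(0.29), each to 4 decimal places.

Heun on (x_1,x_2): k1 = f(t_n, state_n); k2 = f(t_n + h, state_n + h·k1); state_{n+1} = state_n + (h/2)·(k1 + k2).
0.000000: (-1.830000, -1.200000)
  k1 = (-4.820220, 4.435200)
  predictor → (-3.227864, 0.086208)
  k2 = (-3.852284, -0.463233)
  → (-3.087513, -0.624065)
(x_1(0.29), x_2(0.29)) ≈ (-3.0875, -0.6241)

-3.0875, -0.6241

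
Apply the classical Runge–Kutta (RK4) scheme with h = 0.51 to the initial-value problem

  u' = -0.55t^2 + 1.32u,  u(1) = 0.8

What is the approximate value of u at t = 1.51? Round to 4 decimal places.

0.9580

RK4: k1 = f(t_n, u_n); k2 = f(t_n + h/2, u_n + (h/2)·k1); k3 = f(t_n + h/2, u_n + (h/2)·k2); k4 = f(t_n + h, u_n + h·k3); u_{n+1} = u_n + (h/6)·(k1 + 2k2 + 2k3 + k4).
t=1.000000, u=0.800000:
  k1 = f(1.000000, 0.800000) = 0.506000
  k2 = f(1.255000, 0.929030) = 0.360056
  k3 = f(1.255000, 0.891814) = 0.310931
  k4 = f(1.510000, 0.958575) = 0.011264
  u ← 0.800000 + (0.51/6)·(k1 + 2k2 + 2k3 + k4) = 0.958035
u(1.51) ≈ 0.9580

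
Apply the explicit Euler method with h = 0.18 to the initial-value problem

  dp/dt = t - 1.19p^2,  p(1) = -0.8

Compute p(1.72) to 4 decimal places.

Euler: p_{n+1} = p_n + h·f(t_n, p_n).
t=1.000000, p=-0.800000: f=0.238400 → p ← -0.800000 + 0.18·0.238400 = -0.757088
t=1.180000, p=-0.757088: f=0.497913 → p ← -0.757088 + 0.18·0.497913 = -0.667464
t=1.360000, p=-0.667464: f=0.829846 → p ← -0.667464 + 0.18·0.829846 = -0.518091
t=1.540000, p=-0.518091: f=1.220582 → p ← -0.518091 + 0.18·1.220582 = -0.298387
p(1.72) ≈ -0.2984

-0.2984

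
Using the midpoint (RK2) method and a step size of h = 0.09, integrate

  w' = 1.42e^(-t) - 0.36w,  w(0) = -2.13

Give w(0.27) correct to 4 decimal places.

-1.6136

Midpoint: k1 = f(t_n, w_n); k2 = f(t_n + h/2, w_n + (h/2)·k1); w_{n+1} = w_n + h·k2.
t=0.000000, w=-2.130000:
  k1 = f(0.000000, -2.130000) = 2.186800
  k2 = f(0.045000, -2.031594) = 2.088890
  w ← -2.130000 + 0.09·2.088890 = -1.942000
t=0.090000, w=-1.942000:
  k1 = f(0.090000, -1.942000) = 1.996902
  k2 = f(0.135000, -1.852139) = 1.907447
  w ← -1.942000 + 0.09·1.907447 = -1.770330
t=0.180000, w=-1.770330:
  k1 = f(0.180000, -1.770330) = 1.823402
  k2 = f(0.225000, -1.688277) = 1.741673
  w ← -1.770330 + 0.09·1.741673 = -1.613579
w(0.27) ≈ -1.6136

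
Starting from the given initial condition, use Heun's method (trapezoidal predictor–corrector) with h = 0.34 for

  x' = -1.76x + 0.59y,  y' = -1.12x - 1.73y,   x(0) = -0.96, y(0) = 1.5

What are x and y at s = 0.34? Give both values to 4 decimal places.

Heun on (x,y): k1 = f(s_n, state_n); k2 = f(s_n + h, state_n + h·k1); state_{n+1} = state_n + (h/2)·(k1 + k2).
0.000000: (-0.960000, 1.500000)
  k1 = (2.574600, -1.519800)
  predictor → (-0.084636, 0.983268)
  k2 = (0.729087, -1.606261)
  → (-0.398373, 0.968570)
(x(0.34), y(0.34)) ≈ (-0.3984, 0.9686)

-0.3984, 0.9686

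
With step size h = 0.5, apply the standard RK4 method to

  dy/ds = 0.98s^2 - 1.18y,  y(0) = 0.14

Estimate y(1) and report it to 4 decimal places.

RK4: k1 = f(s_n, y_n); k2 = f(s_n + h/2, y_n + (h/2)·k1); k3 = f(s_n + h/2, y_n + (h/2)·k2); k4 = f(s_n + h, y_n + h·k3); y_{n+1} = y_n + (h/6)·(k1 + 2k2 + 2k3 + k4).
s=0.000000, y=0.140000:
  k1 = f(0.000000, 0.140000) = -0.165200
  k2 = f(0.250000, 0.098700) = -0.055216
  k3 = f(0.250000, 0.126196) = -0.087661
  k4 = f(0.500000, 0.096169) = 0.131520
  y ← 0.140000 + (0.5/6)·(k1 + 2k2 + 2k3 + k4) = 0.113380
s=0.500000, y=0.113380:
  k1 = f(0.500000, 0.113380) = 0.111211
  k2 = f(0.750000, 0.141183) = 0.384654
  k3 = f(0.750000, 0.209544) = 0.303988
  k4 = f(1.000000, 0.265375) = 0.666858
  y ← 0.113380 + (0.5/6)·(k1 + 2k2 + 2k3 + k4) = 0.292993
y(1) ≈ 0.2930

0.2930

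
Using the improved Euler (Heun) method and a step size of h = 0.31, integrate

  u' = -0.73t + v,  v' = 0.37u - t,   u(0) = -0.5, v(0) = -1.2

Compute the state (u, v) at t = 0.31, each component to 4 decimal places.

Heun on (u,v): k1 = f(t_n, state_n); k2 = f(t_n + h, state_n + h·k1); state_{n+1} = state_n + (h/2)·(k1 + k2).
0.000000: (-0.500000, -1.200000)
  k1 = (-1.200000, -0.185000)
  predictor → (-0.872000, -1.257350)
  k2 = (-1.483650, -0.632640)
  → (-0.915966, -1.326734)
(u(0.31), v(0.31)) ≈ (-0.9160, -1.3267)

-0.9160, -1.3267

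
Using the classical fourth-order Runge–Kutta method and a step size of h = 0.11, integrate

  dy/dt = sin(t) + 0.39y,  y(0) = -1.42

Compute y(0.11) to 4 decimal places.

RK4: k1 = f(t_n, y_n); k2 = f(t_n + h/2, y_n + (h/2)·k1); k3 = f(t_n + h/2, y_n + (h/2)·k2); k4 = f(t_n + h, y_n + h·k3); y_{n+1} = y_n + (h/6)·(k1 + 2k2 + 2k3 + k4).
t=0.000000, y=-1.420000:
  k1 = f(0.000000, -1.420000) = -0.553800
  k2 = f(0.055000, -1.450459) = -0.510707
  k3 = f(0.055000, -1.448089) = -0.509782
  k4 = f(0.110000, -1.476076) = -0.465891
  y ← -1.420000 + (0.11/6)·(k1 + 2k2 + 2k3 + k4) = -1.476112
y(0.11) ≈ -1.4761

-1.4761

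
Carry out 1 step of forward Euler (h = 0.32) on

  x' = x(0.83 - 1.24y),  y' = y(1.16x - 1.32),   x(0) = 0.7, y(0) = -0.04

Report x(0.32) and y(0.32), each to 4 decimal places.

Euler on (x,y): x_{n+1} = x_n + h·x', y_{n+1} = y_n + h·y'.
0.000000: (0.700000, -0.040000); f=(0.615720, 0.020320) → (0.897030, -0.033498)
(x(0.32), y(0.32)) ≈ (0.8970, -0.0335)

0.8970, -0.0335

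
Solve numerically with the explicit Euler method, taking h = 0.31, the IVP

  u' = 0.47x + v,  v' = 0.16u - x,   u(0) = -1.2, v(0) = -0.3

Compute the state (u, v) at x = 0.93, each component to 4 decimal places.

-1.4301, -0.7794

Euler on (u,v): u_{n+1} = u_n + h·u', v_{n+1} = v_n + h·v'.
0.000000: (-1.200000, -0.300000); f=(-0.300000, -0.192000) → (-1.293000, -0.359520)
0.310000: (-1.293000, -0.359520); f=(-0.213820, -0.516880) → (-1.359284, -0.519753)
0.620000: (-1.359284, -0.519753); f=(-0.228353, -0.837485) → (-1.430074, -0.779373)
(u(0.93), v(0.93)) ≈ (-1.4301, -0.7794)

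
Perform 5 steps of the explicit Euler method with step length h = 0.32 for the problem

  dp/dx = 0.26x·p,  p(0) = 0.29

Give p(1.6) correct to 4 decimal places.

Euler: p_{n+1} = p_n + h·f(x_n, p_n).
x=0.000000, p=0.290000: f=0.000000 → p ← 0.290000 + 0.32·0.000000 = 0.290000
x=0.320000, p=0.290000: f=0.024128 → p ← 0.290000 + 0.32·0.024128 = 0.297721
x=0.640000, p=0.297721: f=0.049541 → p ← 0.297721 + 0.32·0.049541 = 0.313574
x=0.960000, p=0.313574: f=0.078268 → p ← 0.313574 + 0.32·0.078268 = 0.338620
x=1.280000, p=0.338620: f=0.112693 → p ← 0.338620 + 0.32·0.112693 = 0.374681
p(1.6) ≈ 0.3747

0.3747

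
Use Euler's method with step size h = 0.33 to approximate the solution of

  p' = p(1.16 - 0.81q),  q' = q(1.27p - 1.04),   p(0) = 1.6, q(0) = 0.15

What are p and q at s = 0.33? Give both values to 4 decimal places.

Euler on (p,q): p_{n+1} = p_n + h·p', q_{n+1} = q_n + h·q'.
0.000000: (1.600000, 0.150000); f=(1.661600, 0.148800) → (2.148328, 0.199104)
(p(0.33), q(0.33)) ≈ (2.1483, 0.1991)

2.1483, 0.1991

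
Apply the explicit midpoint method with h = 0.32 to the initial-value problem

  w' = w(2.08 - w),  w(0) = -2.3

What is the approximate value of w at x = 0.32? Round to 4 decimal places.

Midpoint: k1 = f(x_n, w_n); k2 = f(x_n + h/2, w_n + (h/2)·k1); w_{n+1} = w_n + h·k2.
x=0.000000, w=-2.300000:
  k1 = f(0.000000, -2.300000) = -10.074000
  k2 = f(0.160000, -3.911840) = -23.439119
  w ← -2.300000 + 0.32·(-23.439119) = -9.800518
w(0.32) ≈ -9.8005

-9.8005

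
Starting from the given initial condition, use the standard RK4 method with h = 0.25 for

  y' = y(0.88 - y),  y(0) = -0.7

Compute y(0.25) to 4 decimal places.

-1.0843

RK4: k1 = f(t_n, y_n); k2 = f(t_n + h/2, y_n + (h/2)·k1); k3 = f(t_n + h/2, y_n + (h/2)·k2); k4 = f(t_n + h, y_n + h·k3); y_{n+1} = y_n + (h/6)·(k1 + 2k2 + 2k3 + k4).
t=0.000000, y=-0.700000:
  k1 = f(0.000000, -0.700000) = -1.106000
  k2 = f(0.125000, -0.838250) = -1.440323
  k3 = f(0.125000, -0.880040) = -1.548907
  k4 = f(0.250000, -1.087227) = -2.138821
  y ← -0.700000 + (0.25/6)·(k1 + 2k2 + 2k3 + k4) = -1.084303
y(0.25) ≈ -1.0843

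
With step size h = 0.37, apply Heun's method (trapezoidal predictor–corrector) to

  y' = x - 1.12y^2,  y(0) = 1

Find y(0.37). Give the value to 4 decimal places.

0.7902

Heun: k1 = f(x_n, y_n); k2 = f(x_n + h, y_n + h·k1); y_{n+1} = y_n + (h/2)·(k1 + k2).
x=0.000000, y=1.000000:
  k1 = f(0.000000, 1.000000) = -1.120000
  k2 = f(0.370000, 0.585600) = -0.014079
  y ← 1.000000 + (0.37/2)·(-1.120000 + (-0.014079)) = 0.790195
y(0.37) ≈ 0.7902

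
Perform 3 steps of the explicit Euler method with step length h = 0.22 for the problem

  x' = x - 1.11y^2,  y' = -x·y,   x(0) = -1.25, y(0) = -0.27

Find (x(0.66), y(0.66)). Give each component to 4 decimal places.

Euler on (x,y): x_{n+1} = x_n + h·x', y_{n+1} = y_n + h·y'.
0.000000: (-1.250000, -0.270000); f=(-1.330919, -0.337500) → (-1.542802, -0.344250)
0.220000: (-1.542802, -0.344250); f=(-1.674346, -0.531110) → (-1.911158, -0.461094)
0.440000: (-1.911158, -0.461094); f=(-2.147153, -0.881224) → (-2.383532, -0.654963)
(x(0.66), y(0.66)) ≈ (-2.3835, -0.6550)

-2.3835, -0.6550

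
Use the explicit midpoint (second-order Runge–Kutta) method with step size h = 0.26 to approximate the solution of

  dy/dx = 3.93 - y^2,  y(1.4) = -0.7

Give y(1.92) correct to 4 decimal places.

Midpoint: k1 = f(x_n, y_n); k2 = f(x_n + h/2, y_n + (h/2)·k1); y_{n+1} = y_n + h·k2.
x=1.400000, y=-0.700000:
  k1 = f(1.400000, -0.700000) = 3.440000
  k2 = f(1.530000, -0.252800) = 3.866092
  y ← -0.700000 + 0.26·3.866092 = 0.305184
x=1.660000, y=0.305184:
  k1 = f(1.660000, 0.305184) = 3.836863
  k2 = f(1.790000, 0.803976) = 3.283622
  y ← 0.305184 + 0.26·3.283622 = 1.158926
y(1.92) ≈ 1.1589

1.1589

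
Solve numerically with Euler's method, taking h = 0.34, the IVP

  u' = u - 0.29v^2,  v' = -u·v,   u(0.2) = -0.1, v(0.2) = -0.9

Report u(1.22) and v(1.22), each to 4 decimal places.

-0.5967, -1.1245

Euler on (u,v): u_{n+1} = u_n + h·u', v_{n+1} = v_n + h·v'.
0.200000: (-0.100000, -0.900000); f=(-0.334900, -0.090000) → (-0.213866, -0.930600)
0.540000: (-0.213866, -0.930600); f=(-0.465011, -0.199024) → (-0.371970, -0.998268)
0.880000: (-0.371970, -0.998268); f=(-0.660966, -0.371325) → (-0.596698, -1.124519)
(u(1.22), v(1.22)) ≈ (-0.5967, -1.1245)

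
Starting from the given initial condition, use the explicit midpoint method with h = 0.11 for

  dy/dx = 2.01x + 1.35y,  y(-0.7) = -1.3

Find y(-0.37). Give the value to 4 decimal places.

Midpoint: k1 = f(x_n, y_n); k2 = f(x_n + h/2, y_n + (h/2)·k1); y_{n+1} = y_n + h·k2.
x=-0.700000, y=-1.300000:
  k1 = f(-0.700000, -1.300000) = -3.162000
  k2 = f(-0.645000, -1.473910) = -3.286228
  y ← -1.300000 + 0.11·(-3.286228) = -1.661485
x=-0.590000, y=-1.661485:
  k1 = f(-0.590000, -1.661485) = -3.428905
  k2 = f(-0.535000, -1.850075) = -3.572951
  y ← -1.661485 + 0.11·(-3.572951) = -2.054510
x=-0.480000, y=-2.054510:
  k1 = f(-0.480000, -2.054510) = -3.738388
  k2 = f(-0.425000, -2.260121) = -3.905413
  y ← -2.054510 + 0.11·(-3.905413) = -2.484105
y(-0.37) ≈ -2.4841

-2.4841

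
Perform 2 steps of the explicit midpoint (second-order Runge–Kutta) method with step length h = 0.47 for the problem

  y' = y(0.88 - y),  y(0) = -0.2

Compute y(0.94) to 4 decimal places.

-0.5966

Midpoint: k1 = f(t_n, y_n); k2 = f(t_n + h/2, y_n + (h/2)·k1); y_{n+1} = y_n + h·k2.
t=0.000000, y=-0.200000:
  k1 = f(0.000000, -0.200000) = -0.216000
  k2 = f(0.235000, -0.250760) = -0.283549
  y ← -0.200000 + 0.47·(-0.283549) = -0.333268
t=0.470000, y=-0.333268:
  k1 = f(0.470000, -0.333268) = -0.404344
  k2 = f(0.705000, -0.428289) = -0.560326
  y ← -0.333268 + 0.47·(-0.560326) = -0.596621
y(0.94) ≈ -0.5966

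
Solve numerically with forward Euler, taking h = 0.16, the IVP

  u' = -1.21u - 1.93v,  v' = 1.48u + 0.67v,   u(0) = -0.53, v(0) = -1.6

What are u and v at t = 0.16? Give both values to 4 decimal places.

0.0667, -1.8970

Euler on (u,v): u_{n+1} = u_n + h·u', v_{n+1} = v_n + h·v'.
0.000000: (-0.530000, -1.600000); f=(3.729300, -1.856400) → (0.066688, -1.897024)
(u(0.16), v(0.16)) ≈ (0.0667, -1.8970)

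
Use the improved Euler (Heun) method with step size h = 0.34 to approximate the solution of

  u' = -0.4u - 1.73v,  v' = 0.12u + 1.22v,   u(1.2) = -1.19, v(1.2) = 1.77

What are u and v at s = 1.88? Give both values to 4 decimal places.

-3.6334, 3.7383

Heun on (u,v): k1 = f(s_n, state_n); k2 = f(s_n + h, state_n + h·k1); state_{n+1} = state_n + (h/2)·(k1 + k2).
1.200000: (-1.190000, 1.770000)
  k1 = (-2.586100, 2.016600)
  predictor → (-2.069274, 2.455644)
  k2 = (-3.420555, 2.747573)
  → (-2.211131, 2.579909)
1.540000: (-2.211131, 2.579909)
  k1 = (-3.578791, 2.882154)
  predictor → (-3.427920, 3.559842)
  k2 = (-4.787358, 3.931656)
  → (-3.633377, 3.738257)
(u(1.88), v(1.88)) ≈ (-3.6334, 3.7383)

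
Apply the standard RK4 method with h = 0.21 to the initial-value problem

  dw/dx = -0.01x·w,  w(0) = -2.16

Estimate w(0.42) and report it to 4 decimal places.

RK4: k1 = f(x_n, w_n); k2 = f(x_n + h/2, w_n + (h/2)·k1); k3 = f(x_n + h/2, w_n + (h/2)·k2); k4 = f(x_n + h, w_n + h·k3); w_{n+1} = w_n + (h/6)·(k1 + 2k2 + 2k3 + k4).
x=0.000000, w=-2.160000:
  k1 = f(0.000000, -2.160000) = 0.000000
  k2 = f(0.105000, -2.160000) = 0.002268
  k3 = f(0.105000, -2.159762) = 0.002268
  k4 = f(0.210000, -2.159524) = 0.004535
  w ← -2.160000 + (0.21/6)·(k1 + 2k2 + 2k3 + k4) = -2.159524
x=0.210000, w=-2.159524:
  k1 = f(0.210000, -2.159524) = 0.004535
  k2 = f(0.315000, -2.159048) = 0.006801
  k3 = f(0.315000, -2.158810) = 0.006800
  k4 = f(0.420000, -2.158096) = 0.009064
  w ← -2.159524 + (0.21/6)·(k1 + 2k2 + 2k3 + k4) = -2.158096
w(0.42) ≈ -2.1581

-2.1581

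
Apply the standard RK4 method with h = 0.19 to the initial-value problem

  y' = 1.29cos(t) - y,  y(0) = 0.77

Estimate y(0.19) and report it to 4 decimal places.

RK4: k1 = f(t_n, y_n); k2 = f(t_n + h/2, y_n + (h/2)·k1); k3 = f(t_n + h/2, y_n + (h/2)·k2); k4 = f(t_n + h, y_n + h·k3); y_{n+1} = y_n + (h/6)·(k1 + 2k2 + 2k3 + k4).
t=0.000000, y=0.770000:
  k1 = f(0.000000, 0.770000) = 0.520000
  k2 = f(0.095000, 0.819400) = 0.464783
  k3 = f(0.095000, 0.814154) = 0.470029
  k4 = f(0.190000, 0.859305) = 0.407480
  y ← 0.770000 + (0.19/6)·(k1 + 2k2 + 2k3 + k4) = 0.858575
y(0.19) ≈ 0.8586

0.8586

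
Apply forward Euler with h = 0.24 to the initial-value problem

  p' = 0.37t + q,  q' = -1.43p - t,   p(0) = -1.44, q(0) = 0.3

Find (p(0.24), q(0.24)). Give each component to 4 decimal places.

-1.3680, 0.7942

Euler on (p,q): p_{n+1} = p_n + h·p', q_{n+1} = q_n + h·q'.
0.000000: (-1.440000, 0.300000); f=(0.300000, 2.059200) → (-1.368000, 0.794208)
(p(0.24), q(0.24)) ≈ (-1.3680, 0.7942)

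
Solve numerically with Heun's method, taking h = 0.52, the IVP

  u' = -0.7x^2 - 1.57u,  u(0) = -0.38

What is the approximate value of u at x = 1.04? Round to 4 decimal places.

Heun: k1 = f(x_n, u_n); k2 = f(x_n + h, u_n + h·k1); u_{n+1} = u_n + (h/2)·(k1 + k2).
x=0.000000, u=-0.380000:
  k1 = f(0.000000, -0.380000) = 0.596600
  k2 = f(0.520000, -0.069768) = -0.079744
  u ← -0.380000 + (0.52/2)·(0.596600 + (-0.079744)) = -0.245618
x=0.520000, u=-0.245618:
  k1 = f(0.520000, -0.245618) = 0.196339
  k2 = f(1.040000, -0.143521) = -0.531792
  u ← -0.245618 + (0.52/2)·(0.196339 + (-0.531792)) = -0.332835
u(1.04) ≈ -0.3328

-0.3328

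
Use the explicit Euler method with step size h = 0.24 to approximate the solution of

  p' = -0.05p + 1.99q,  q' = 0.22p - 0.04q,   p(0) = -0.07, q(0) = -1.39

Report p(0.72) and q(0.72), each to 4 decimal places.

-2.0383, -1.4654

Euler on (p,q): p_{n+1} = p_n + h·p', q_{n+1} = q_n + h·q'.
0.000000: (-0.070000, -1.390000); f=(-2.762600, 0.040200) → (-0.733024, -1.380352)
0.240000: (-0.733024, -1.380352); f=(-2.710249, -0.106051) → (-1.383484, -1.405804)
0.480000: (-1.383484, -1.405804); f=(-2.728376, -0.248134) → (-2.038294, -1.465357)
(p(0.72), q(0.72)) ≈ (-2.0383, -1.4654)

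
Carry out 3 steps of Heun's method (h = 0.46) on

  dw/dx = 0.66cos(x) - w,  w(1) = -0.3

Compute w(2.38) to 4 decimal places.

-0.2209

Heun: k1 = f(x_n, w_n); k2 = f(x_n + h, w_n + h·k1); w_{n+1} = w_n + (h/2)·(k1 + k2).
x=1.000000, w=-0.300000:
  k1 = f(1.000000, -0.300000) = 0.656600
  k2 = f(1.460000, 0.002036) = 0.070940
  w ← -0.300000 + (0.46/2)·(0.656600 + 0.070940) = -0.132666
x=1.460000, w=-0.132666:
  k1 = f(1.460000, -0.132666) = 0.205642
  k2 = f(1.920000, -0.038071) = -0.187748
  w ← -0.132666 + (0.46/2)·(0.205642 + (-0.187748)) = -0.128550
x=1.920000, w=-0.128550:
  k1 = f(1.920000, -0.128550) = -0.097268
  k2 = f(2.380000, -0.173294) = -0.304373
  w ← -0.128550 + (0.46/2)·(-0.097268 + (-0.304373)) = -0.220928
w(2.38) ≈ -0.2209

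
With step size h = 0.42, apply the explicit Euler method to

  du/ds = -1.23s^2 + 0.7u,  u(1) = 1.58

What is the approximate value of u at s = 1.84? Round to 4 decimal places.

Euler: u_{n+1} = u_n + h·f(s_n, u_n).
s=1.000000, u=1.580000: f=-0.124000 → u ← 1.580000 + 0.42·(-0.124000) = 1.527920
s=1.420000, u=1.527920: f=-1.410628 → u ← 1.527920 + 0.42·(-1.410628) = 0.935456
u(1.84) ≈ 0.9355

0.9355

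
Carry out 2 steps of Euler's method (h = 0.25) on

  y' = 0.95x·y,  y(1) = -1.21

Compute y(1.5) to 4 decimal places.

-1.9419

Euler: y_{n+1} = y_n + h·f(x_n, y_n).
x=1.000000, y=-1.210000: f=-1.149500 → y ← -1.210000 + 0.25·(-1.149500) = -1.497375
x=1.250000, y=-1.497375: f=-1.778133 → y ← -1.497375 + 0.25·(-1.778133) = -1.941908
y(1.5) ≈ -1.9419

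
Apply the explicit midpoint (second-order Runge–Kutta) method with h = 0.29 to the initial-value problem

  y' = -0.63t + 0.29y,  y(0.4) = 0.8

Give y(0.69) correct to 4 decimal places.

Midpoint: k1 = f(t_n, y_n); k2 = f(t_n + h/2, y_n + (h/2)·k1); y_{n+1} = y_n + h·k2.
t=0.400000, y=0.800000:
  k1 = f(0.400000, 0.800000) = -0.020000
  k2 = f(0.545000, 0.797100) = -0.112191
  y ← 0.800000 + 0.29·(-0.112191) = 0.767465
y(0.69) ≈ 0.7675

0.7675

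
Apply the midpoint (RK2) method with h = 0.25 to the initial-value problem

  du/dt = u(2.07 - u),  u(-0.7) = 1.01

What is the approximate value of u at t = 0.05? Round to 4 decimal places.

Midpoint: k1 = f(t_n, u_n); k2 = f(t_n + h/2, u_n + (h/2)·k1); u_{n+1} = u_n + h·k2.
t=-0.700000, u=1.010000:
  k1 = f(-0.700000, 1.010000) = 1.070600
  k2 = f(-0.575000, 1.143825) = 1.059382
  u ← 1.010000 + 0.25·1.059382 = 1.274846
t=-0.450000, u=1.274846:
  k1 = f(-0.450000, 1.274846) = 1.013699
  k2 = f(-0.325000, 1.401558) = 0.936860
  u ← 1.274846 + 0.25·0.936860 = 1.509061
t=-0.200000, u=1.509061:
  k1 = f(-0.200000, 1.509061) = 0.846492
  k2 = f(-0.075000, 1.614872) = 0.734973
  u ← 1.509061 + 0.25·0.734973 = 1.692804
u(0.05) ≈ 1.6928

1.6928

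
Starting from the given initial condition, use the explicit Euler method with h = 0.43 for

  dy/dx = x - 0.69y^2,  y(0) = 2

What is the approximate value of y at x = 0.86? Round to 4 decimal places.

Euler: y_{n+1} = y_n + h·f(x_n, y_n).
x=0.000000, y=2.000000: f=-2.760000 → y ← 2.000000 + 0.43·(-2.760000) = 0.813200
x=0.430000, y=0.813200: f=-0.026293 → y ← 0.813200 + 0.43·(-0.026293) = 0.801894
y(0.86) ≈ 0.8019

0.8019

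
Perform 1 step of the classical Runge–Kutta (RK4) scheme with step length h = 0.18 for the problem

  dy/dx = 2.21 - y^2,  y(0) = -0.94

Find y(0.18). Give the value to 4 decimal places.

RK4: k1 = f(x_n, y_n); k2 = f(x_n + h/2, y_n + (h/2)·k1); k3 = f(x_n + h/2, y_n + (h/2)·k2); k4 = f(x_n + h, y_n + h·k3); y_{n+1} = y_n + (h/6)·(k1 + 2k2 + 2k3 + k4).
x=0.000000, y=-0.940000:
  k1 = f(0.000000, -0.940000) = 1.326400
  k2 = f(0.090000, -0.820624) = 1.536576
  k3 = f(0.090000, -0.801708) = 1.567264
  k4 = f(0.180000, -0.657892) = 1.777177
  y ← -0.940000 + (0.18/6)·(k1 + 2k2 + 2k3 + k4) = -0.660662
y(0.18) ≈ -0.6607

-0.6607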